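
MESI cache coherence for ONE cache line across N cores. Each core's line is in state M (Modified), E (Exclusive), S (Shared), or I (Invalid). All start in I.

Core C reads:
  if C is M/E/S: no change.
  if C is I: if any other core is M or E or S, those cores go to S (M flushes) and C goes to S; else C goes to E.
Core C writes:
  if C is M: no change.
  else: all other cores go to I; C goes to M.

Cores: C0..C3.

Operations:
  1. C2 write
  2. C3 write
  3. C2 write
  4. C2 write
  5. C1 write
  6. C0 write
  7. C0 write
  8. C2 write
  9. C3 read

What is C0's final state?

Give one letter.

Op 1: C2 write [C2 write: invalidate none -> C2=M] -> [I,I,M,I]
Op 2: C3 write [C3 write: invalidate ['C2=M'] -> C3=M] -> [I,I,I,M]
Op 3: C2 write [C2 write: invalidate ['C3=M'] -> C2=M] -> [I,I,M,I]
Op 4: C2 write [C2 write: already M (modified), no change] -> [I,I,M,I]
Op 5: C1 write [C1 write: invalidate ['C2=M'] -> C1=M] -> [I,M,I,I]
Op 6: C0 write [C0 write: invalidate ['C1=M'] -> C0=M] -> [M,I,I,I]
Op 7: C0 write [C0 write: already M (modified), no change] -> [M,I,I,I]
Op 8: C2 write [C2 write: invalidate ['C0=M'] -> C2=M] -> [I,I,M,I]
Op 9: C3 read [C3 read from I: others=['C2=M'] -> C3=S, others downsized to S] -> [I,I,S,S]

Answer: I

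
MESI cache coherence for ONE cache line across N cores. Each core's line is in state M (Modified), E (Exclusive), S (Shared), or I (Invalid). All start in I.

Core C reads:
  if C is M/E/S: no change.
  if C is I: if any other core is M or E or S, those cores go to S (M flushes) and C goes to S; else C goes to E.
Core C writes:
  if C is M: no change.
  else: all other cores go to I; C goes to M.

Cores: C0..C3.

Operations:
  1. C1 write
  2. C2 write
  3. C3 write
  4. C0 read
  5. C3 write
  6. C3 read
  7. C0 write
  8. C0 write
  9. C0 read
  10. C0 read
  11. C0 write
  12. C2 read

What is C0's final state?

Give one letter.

Op 1: C1 write [C1 write: invalidate none -> C1=M] -> [I,M,I,I]
Op 2: C2 write [C2 write: invalidate ['C1=M'] -> C2=M] -> [I,I,M,I]
Op 3: C3 write [C3 write: invalidate ['C2=M'] -> C3=M] -> [I,I,I,M]
Op 4: C0 read [C0 read from I: others=['C3=M'] -> C0=S, others downsized to S] -> [S,I,I,S]
Op 5: C3 write [C3 write: invalidate ['C0=S'] -> C3=M] -> [I,I,I,M]
Op 6: C3 read [C3 read: already in M, no change] -> [I,I,I,M]
Op 7: C0 write [C0 write: invalidate ['C3=M'] -> C0=M] -> [M,I,I,I]
Op 8: C0 write [C0 write: already M (modified), no change] -> [M,I,I,I]
Op 9: C0 read [C0 read: already in M, no change] -> [M,I,I,I]
Op 10: C0 read [C0 read: already in M, no change] -> [M,I,I,I]
Op 11: C0 write [C0 write: already M (modified), no change] -> [M,I,I,I]
Op 12: C2 read [C2 read from I: others=['C0=M'] -> C2=S, others downsized to S] -> [S,I,S,I]

Answer: S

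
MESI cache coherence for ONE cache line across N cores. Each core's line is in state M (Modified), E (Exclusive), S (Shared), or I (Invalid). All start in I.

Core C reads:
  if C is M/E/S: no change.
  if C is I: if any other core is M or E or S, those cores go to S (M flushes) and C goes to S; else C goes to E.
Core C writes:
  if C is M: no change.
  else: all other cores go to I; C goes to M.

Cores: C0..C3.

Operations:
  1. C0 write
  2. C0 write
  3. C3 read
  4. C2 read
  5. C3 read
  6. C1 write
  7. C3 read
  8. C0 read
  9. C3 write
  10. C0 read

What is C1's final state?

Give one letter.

Answer: I

Derivation:
Op 1: C0 write [C0 write: invalidate none -> C0=M] -> [M,I,I,I]
Op 2: C0 write [C0 write: already M (modified), no change] -> [M,I,I,I]
Op 3: C3 read [C3 read from I: others=['C0=M'] -> C3=S, others downsized to S] -> [S,I,I,S]
Op 4: C2 read [C2 read from I: others=['C0=S', 'C3=S'] -> C2=S, others downsized to S] -> [S,I,S,S]
Op 5: C3 read [C3 read: already in S, no change] -> [S,I,S,S]
Op 6: C1 write [C1 write: invalidate ['C0=S', 'C2=S', 'C3=S'] -> C1=M] -> [I,M,I,I]
Op 7: C3 read [C3 read from I: others=['C1=M'] -> C3=S, others downsized to S] -> [I,S,I,S]
Op 8: C0 read [C0 read from I: others=['C1=S', 'C3=S'] -> C0=S, others downsized to S] -> [S,S,I,S]
Op 9: C3 write [C3 write: invalidate ['C0=S', 'C1=S'] -> C3=M] -> [I,I,I,M]
Op 10: C0 read [C0 read from I: others=['C3=M'] -> C0=S, others downsized to S] -> [S,I,I,S]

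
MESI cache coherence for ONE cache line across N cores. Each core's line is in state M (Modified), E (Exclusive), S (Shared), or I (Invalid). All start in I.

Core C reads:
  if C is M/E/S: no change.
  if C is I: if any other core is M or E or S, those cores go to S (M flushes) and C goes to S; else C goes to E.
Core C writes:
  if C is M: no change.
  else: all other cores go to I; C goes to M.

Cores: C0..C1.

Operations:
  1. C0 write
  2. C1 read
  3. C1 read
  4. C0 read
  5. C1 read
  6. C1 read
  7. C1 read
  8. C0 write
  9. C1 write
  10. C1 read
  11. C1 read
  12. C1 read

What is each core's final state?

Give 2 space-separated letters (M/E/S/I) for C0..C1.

Answer: I M

Derivation:
Op 1: C0 write [C0 write: invalidate none -> C0=M] -> [M,I]
Op 2: C1 read [C1 read from I: others=['C0=M'] -> C1=S, others downsized to S] -> [S,S]
Op 3: C1 read [C1 read: already in S, no change] -> [S,S]
Op 4: C0 read [C0 read: already in S, no change] -> [S,S]
Op 5: C1 read [C1 read: already in S, no change] -> [S,S]
Op 6: C1 read [C1 read: already in S, no change] -> [S,S]
Op 7: C1 read [C1 read: already in S, no change] -> [S,S]
Op 8: C0 write [C0 write: invalidate ['C1=S'] -> C0=M] -> [M,I]
Op 9: C1 write [C1 write: invalidate ['C0=M'] -> C1=M] -> [I,M]
Op 10: C1 read [C1 read: already in M, no change] -> [I,M]
Op 11: C1 read [C1 read: already in M, no change] -> [I,M]
Op 12: C1 read [C1 read: already in M, no change] -> [I,M]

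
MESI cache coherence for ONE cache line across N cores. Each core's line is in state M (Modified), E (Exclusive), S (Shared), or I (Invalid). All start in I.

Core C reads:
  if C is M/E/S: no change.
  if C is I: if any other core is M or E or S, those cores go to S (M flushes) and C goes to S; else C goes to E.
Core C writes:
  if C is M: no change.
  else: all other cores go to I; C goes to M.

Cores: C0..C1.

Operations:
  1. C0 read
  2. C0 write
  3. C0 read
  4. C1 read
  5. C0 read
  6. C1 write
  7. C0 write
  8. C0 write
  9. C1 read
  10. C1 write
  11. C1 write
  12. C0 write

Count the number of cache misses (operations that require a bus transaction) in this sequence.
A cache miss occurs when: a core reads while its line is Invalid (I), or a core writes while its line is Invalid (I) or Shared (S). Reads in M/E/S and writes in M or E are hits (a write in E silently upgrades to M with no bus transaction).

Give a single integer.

Answer: 7

Derivation:
Op 1: C0 read [C0 read from I: no other sharers -> C0=E (exclusive)] -> [E,I] [MISS #1: read from I]
Op 2: C0 write [C0 write: invalidate none -> C0=M] -> [M,I] [hit: write from E is a silent E->M upgrade, no bus transaction]
Op 3: C0 read [C0 read: already in M, no change] -> [M,I] [hit: read from M]
Op 4: C1 read [C1 read from I: others=['C0=M'] -> C1=S, others downsized to S] -> [S,S] [MISS #2: read from I]
Op 5: C0 read [C0 read: already in S, no change] -> [S,S] [hit: read from S]
Op 6: C1 write [C1 write: invalidate ['C0=S'] -> C1=M] -> [I,M] [MISS #3: write from S]
Op 7: C0 write [C0 write: invalidate ['C1=M'] -> C0=M] -> [M,I] [MISS #4: write from I]
Op 8: C0 write [C0 write: already M (modified), no change] -> [M,I] [hit: write from M]
Op 9: C1 read [C1 read from I: others=['C0=M'] -> C1=S, others downsized to S] -> [S,S] [MISS #5: read from I]
Op 10: C1 write [C1 write: invalidate ['C0=S'] -> C1=M] -> [I,M] [MISS #6: write from S]
Op 11: C1 write [C1 write: already M (modified), no change] -> [I,M] [hit: write from M]
Op 12: C0 write [C0 write: invalidate ['C1=M'] -> C0=M] -> [M,I] [MISS #7: write from I]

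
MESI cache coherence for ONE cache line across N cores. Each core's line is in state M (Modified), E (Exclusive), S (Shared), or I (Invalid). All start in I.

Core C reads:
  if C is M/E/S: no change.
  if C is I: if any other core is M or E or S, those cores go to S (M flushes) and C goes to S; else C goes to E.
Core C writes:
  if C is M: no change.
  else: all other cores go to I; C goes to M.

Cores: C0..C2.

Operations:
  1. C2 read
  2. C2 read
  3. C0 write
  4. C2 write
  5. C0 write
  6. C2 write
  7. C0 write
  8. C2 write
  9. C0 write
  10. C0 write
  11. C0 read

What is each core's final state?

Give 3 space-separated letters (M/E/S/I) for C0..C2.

Op 1: C2 read [C2 read from I: no other sharers -> C2=E (exclusive)] -> [I,I,E]
Op 2: C2 read [C2 read: already in E, no change] -> [I,I,E]
Op 3: C0 write [C0 write: invalidate ['C2=E'] -> C0=M] -> [M,I,I]
Op 4: C2 write [C2 write: invalidate ['C0=M'] -> C2=M] -> [I,I,M]
Op 5: C0 write [C0 write: invalidate ['C2=M'] -> C0=M] -> [M,I,I]
Op 6: C2 write [C2 write: invalidate ['C0=M'] -> C2=M] -> [I,I,M]
Op 7: C0 write [C0 write: invalidate ['C2=M'] -> C0=M] -> [M,I,I]
Op 8: C2 write [C2 write: invalidate ['C0=M'] -> C2=M] -> [I,I,M]
Op 9: C0 write [C0 write: invalidate ['C2=M'] -> C0=M] -> [M,I,I]
Op 10: C0 write [C0 write: already M (modified), no change] -> [M,I,I]
Op 11: C0 read [C0 read: already in M, no change] -> [M,I,I]

Answer: M I I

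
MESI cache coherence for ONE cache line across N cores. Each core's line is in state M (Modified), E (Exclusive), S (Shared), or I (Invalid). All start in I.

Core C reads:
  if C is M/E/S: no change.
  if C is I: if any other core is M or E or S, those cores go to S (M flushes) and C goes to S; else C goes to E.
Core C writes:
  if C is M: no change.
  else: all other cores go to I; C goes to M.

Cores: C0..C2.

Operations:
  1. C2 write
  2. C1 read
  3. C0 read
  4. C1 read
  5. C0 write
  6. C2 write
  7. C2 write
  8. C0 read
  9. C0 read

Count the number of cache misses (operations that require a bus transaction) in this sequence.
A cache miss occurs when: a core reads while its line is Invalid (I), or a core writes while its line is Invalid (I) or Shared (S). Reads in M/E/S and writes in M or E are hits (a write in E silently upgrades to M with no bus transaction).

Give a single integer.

Answer: 6

Derivation:
Op 1: C2 write [C2 write: invalidate none -> C2=M] -> [I,I,M] [MISS #1: write from I]
Op 2: C1 read [C1 read from I: others=['C2=M'] -> C1=S, others downsized to S] -> [I,S,S] [MISS #2: read from I]
Op 3: C0 read [C0 read from I: others=['C1=S', 'C2=S'] -> C0=S, others downsized to S] -> [S,S,S] [MISS #3: read from I]
Op 4: C1 read [C1 read: already in S, no change] -> [S,S,S] [hit: read from S]
Op 5: C0 write [C0 write: invalidate ['C1=S', 'C2=S'] -> C0=M] -> [M,I,I] [MISS #4: write from S]
Op 6: C2 write [C2 write: invalidate ['C0=M'] -> C2=M] -> [I,I,M] [MISS #5: write from I]
Op 7: C2 write [C2 write: already M (modified), no change] -> [I,I,M] [hit: write from M]
Op 8: C0 read [C0 read from I: others=['C2=M'] -> C0=S, others downsized to S] -> [S,I,S] [MISS #6: read from I]
Op 9: C0 read [C0 read: already in S, no change] -> [S,I,S] [hit: read from S]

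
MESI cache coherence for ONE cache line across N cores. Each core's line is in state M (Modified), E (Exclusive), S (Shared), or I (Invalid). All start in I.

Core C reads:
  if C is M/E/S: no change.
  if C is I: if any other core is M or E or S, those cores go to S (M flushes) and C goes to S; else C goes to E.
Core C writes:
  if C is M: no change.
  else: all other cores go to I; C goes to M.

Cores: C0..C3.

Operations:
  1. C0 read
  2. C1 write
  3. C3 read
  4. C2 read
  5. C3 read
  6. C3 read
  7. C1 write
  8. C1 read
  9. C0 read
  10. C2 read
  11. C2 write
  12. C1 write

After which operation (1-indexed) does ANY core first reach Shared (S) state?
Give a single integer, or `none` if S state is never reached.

Op 1: C0 read [C0 read from I: no other sharers -> C0=E (exclusive)] -> [E,I,I,I]
Op 2: C1 write [C1 write: invalidate ['C0=E'] -> C1=M] -> [I,M,I,I]
Op 3: C3 read [C3 read from I: others=['C1=M'] -> C3=S, others downsized to S] -> [I,S,I,S]
  -> First S state at op 3; remaining ops need not be traced.

Answer: 3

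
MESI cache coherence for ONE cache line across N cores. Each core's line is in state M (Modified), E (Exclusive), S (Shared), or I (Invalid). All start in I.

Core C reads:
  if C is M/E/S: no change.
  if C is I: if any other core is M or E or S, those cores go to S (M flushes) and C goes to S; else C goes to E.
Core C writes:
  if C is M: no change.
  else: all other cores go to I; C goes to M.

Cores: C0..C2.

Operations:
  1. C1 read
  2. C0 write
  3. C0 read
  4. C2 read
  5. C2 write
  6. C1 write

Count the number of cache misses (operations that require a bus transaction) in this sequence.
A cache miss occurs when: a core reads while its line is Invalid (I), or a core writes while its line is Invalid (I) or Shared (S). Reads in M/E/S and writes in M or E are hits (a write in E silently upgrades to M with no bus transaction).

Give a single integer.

Answer: 5

Derivation:
Op 1: C1 read [C1 read from I: no other sharers -> C1=E (exclusive)] -> [I,E,I] [MISS #1: read from I]
Op 2: C0 write [C0 write: invalidate ['C1=E'] -> C0=M] -> [M,I,I] [MISS #2: write from I]
Op 3: C0 read [C0 read: already in M, no change] -> [M,I,I] [hit: read from M]
Op 4: C2 read [C2 read from I: others=['C0=M'] -> C2=S, others downsized to S] -> [S,I,S] [MISS #3: read from I]
Op 5: C2 write [C2 write: invalidate ['C0=S'] -> C2=M] -> [I,I,M] [MISS #4: write from S]
Op 6: C1 write [C1 write: invalidate ['C2=M'] -> C1=M] -> [I,M,I] [MISS #5: write from I]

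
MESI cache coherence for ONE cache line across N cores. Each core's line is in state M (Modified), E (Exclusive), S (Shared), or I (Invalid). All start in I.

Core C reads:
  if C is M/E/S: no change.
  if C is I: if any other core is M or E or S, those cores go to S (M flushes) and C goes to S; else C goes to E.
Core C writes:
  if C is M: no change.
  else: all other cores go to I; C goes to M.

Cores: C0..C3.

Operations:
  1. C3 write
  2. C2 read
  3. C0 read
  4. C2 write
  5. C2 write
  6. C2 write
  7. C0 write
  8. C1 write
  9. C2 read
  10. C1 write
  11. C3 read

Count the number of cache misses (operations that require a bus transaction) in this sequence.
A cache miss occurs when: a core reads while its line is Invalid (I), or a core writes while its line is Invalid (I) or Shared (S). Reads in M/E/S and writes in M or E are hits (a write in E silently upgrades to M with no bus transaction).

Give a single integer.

Answer: 9

Derivation:
Op 1: C3 write [C3 write: invalidate none -> C3=M] -> [I,I,I,M] [MISS #1: write from I]
Op 2: C2 read [C2 read from I: others=['C3=M'] -> C2=S, others downsized to S] -> [I,I,S,S] [MISS #2: read from I]
Op 3: C0 read [C0 read from I: others=['C2=S', 'C3=S'] -> C0=S, others downsized to S] -> [S,I,S,S] [MISS #3: read from I]
Op 4: C2 write [C2 write: invalidate ['C0=S', 'C3=S'] -> C2=M] -> [I,I,M,I] [MISS #4: write from S]
Op 5: C2 write [C2 write: already M (modified), no change] -> [I,I,M,I] [hit: write from M]
Op 6: C2 write [C2 write: already M (modified), no change] -> [I,I,M,I] [hit: write from M]
Op 7: C0 write [C0 write: invalidate ['C2=M'] -> C0=M] -> [M,I,I,I] [MISS #5: write from I]
Op 8: C1 write [C1 write: invalidate ['C0=M'] -> C1=M] -> [I,M,I,I] [MISS #6: write from I]
Op 9: C2 read [C2 read from I: others=['C1=M'] -> C2=S, others downsized to S] -> [I,S,S,I] [MISS #7: read from I]
Op 10: C1 write [C1 write: invalidate ['C2=S'] -> C1=M] -> [I,M,I,I] [MISS #8: write from S]
Op 11: C3 read [C3 read from I: others=['C1=M'] -> C3=S, others downsized to S] -> [I,S,I,S] [MISS #9: read from I]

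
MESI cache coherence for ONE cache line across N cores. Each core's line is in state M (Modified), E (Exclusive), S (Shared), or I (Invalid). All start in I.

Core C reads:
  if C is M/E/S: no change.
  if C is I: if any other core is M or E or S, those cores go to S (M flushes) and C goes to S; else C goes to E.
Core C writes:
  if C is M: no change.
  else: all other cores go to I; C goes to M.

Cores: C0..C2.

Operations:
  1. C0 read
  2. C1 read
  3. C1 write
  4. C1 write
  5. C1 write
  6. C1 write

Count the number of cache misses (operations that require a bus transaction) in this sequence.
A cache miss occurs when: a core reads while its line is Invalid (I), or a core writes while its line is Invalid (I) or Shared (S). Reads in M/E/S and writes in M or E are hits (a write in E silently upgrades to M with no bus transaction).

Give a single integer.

Answer: 3

Derivation:
Op 1: C0 read [C0 read from I: no other sharers -> C0=E (exclusive)] -> [E,I,I] [MISS #1: read from I]
Op 2: C1 read [C1 read from I: others=['C0=E'] -> C1=S, others downsized to S] -> [S,S,I] [MISS #2: read from I]
Op 3: C1 write [C1 write: invalidate ['C0=S'] -> C1=M] -> [I,M,I] [MISS #3: write from S]
Op 4: C1 write [C1 write: already M (modified), no change] -> [I,M,I] [hit: write from M]
Op 5: C1 write [C1 write: already M (modified), no change] -> [I,M,I] [hit: write from M]
Op 6: C1 write [C1 write: already M (modified), no change] -> [I,M,I] [hit: write from M]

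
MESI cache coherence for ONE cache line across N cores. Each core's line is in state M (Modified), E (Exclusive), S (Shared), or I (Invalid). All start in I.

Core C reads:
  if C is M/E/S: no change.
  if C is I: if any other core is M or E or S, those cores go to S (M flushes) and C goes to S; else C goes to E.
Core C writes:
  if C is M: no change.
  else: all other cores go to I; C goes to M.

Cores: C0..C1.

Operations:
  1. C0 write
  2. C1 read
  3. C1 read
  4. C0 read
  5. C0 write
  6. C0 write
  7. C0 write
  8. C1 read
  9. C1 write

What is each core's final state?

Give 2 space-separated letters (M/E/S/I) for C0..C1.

Op 1: C0 write [C0 write: invalidate none -> C0=M] -> [M,I]
Op 2: C1 read [C1 read from I: others=['C0=M'] -> C1=S, others downsized to S] -> [S,S]
Op 3: C1 read [C1 read: already in S, no change] -> [S,S]
Op 4: C0 read [C0 read: already in S, no change] -> [S,S]
Op 5: C0 write [C0 write: invalidate ['C1=S'] -> C0=M] -> [M,I]
Op 6: C0 write [C0 write: already M (modified), no change] -> [M,I]
Op 7: C0 write [C0 write: already M (modified), no change] -> [M,I]
Op 8: C1 read [C1 read from I: others=['C0=M'] -> C1=S, others downsized to S] -> [S,S]
Op 9: C1 write [C1 write: invalidate ['C0=S'] -> C1=M] -> [I,M]

Answer: I M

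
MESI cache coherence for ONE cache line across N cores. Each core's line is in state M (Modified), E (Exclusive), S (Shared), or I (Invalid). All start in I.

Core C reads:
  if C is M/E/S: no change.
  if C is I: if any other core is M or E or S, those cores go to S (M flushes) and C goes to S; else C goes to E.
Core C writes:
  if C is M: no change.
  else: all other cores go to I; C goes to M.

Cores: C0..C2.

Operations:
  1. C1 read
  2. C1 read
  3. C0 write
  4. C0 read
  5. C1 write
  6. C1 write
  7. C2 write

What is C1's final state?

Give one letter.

Answer: I

Derivation:
Op 1: C1 read [C1 read from I: no other sharers -> C1=E (exclusive)] -> [I,E,I]
Op 2: C1 read [C1 read: already in E, no change] -> [I,E,I]
Op 3: C0 write [C0 write: invalidate ['C1=E'] -> C0=M] -> [M,I,I]
Op 4: C0 read [C0 read: already in M, no change] -> [M,I,I]
Op 5: C1 write [C1 write: invalidate ['C0=M'] -> C1=M] -> [I,M,I]
Op 6: C1 write [C1 write: already M (modified), no change] -> [I,M,I]
Op 7: C2 write [C2 write: invalidate ['C1=M'] -> C2=M] -> [I,I,M]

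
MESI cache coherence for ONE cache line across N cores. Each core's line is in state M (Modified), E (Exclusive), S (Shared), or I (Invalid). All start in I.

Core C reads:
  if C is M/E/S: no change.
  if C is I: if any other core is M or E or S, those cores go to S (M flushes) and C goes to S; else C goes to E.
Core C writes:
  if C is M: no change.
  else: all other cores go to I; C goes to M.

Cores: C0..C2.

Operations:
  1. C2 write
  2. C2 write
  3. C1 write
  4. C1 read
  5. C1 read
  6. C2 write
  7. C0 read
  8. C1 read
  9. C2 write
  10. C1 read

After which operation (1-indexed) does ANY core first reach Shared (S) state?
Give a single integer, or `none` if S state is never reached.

Answer: 7

Derivation:
Op 1: C2 write [C2 write: invalidate none -> C2=M] -> [I,I,M]
Op 2: C2 write [C2 write: already M (modified), no change] -> [I,I,M]
Op 3: C1 write [C1 write: invalidate ['C2=M'] -> C1=M] -> [I,M,I]
Op 4: C1 read [C1 read: already in M, no change] -> [I,M,I]
Op 5: C1 read [C1 read: already in M, no change] -> [I,M,I]
Op 6: C2 write [C2 write: invalidate ['C1=M'] -> C2=M] -> [I,I,M]
Op 7: C0 read [C0 read from I: others=['C2=M'] -> C0=S, others downsized to S] -> [S,I,S]
  -> First S state at op 7; remaining ops need not be traced.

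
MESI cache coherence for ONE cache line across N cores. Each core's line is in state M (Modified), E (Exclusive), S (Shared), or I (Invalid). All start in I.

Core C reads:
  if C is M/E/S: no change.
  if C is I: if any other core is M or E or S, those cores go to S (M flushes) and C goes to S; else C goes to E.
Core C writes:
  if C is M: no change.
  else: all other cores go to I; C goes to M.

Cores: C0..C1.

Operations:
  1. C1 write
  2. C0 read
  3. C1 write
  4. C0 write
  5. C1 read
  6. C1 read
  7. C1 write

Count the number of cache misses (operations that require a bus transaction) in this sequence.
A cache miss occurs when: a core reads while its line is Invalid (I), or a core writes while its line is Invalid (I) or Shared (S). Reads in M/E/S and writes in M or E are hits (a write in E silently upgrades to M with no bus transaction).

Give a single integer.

Op 1: C1 write [C1 write: invalidate none -> C1=M] -> [I,M] [MISS #1: write from I]
Op 2: C0 read [C0 read from I: others=['C1=M'] -> C0=S, others downsized to S] -> [S,S] [MISS #2: read from I]
Op 3: C1 write [C1 write: invalidate ['C0=S'] -> C1=M] -> [I,M] [MISS #3: write from S]
Op 4: C0 write [C0 write: invalidate ['C1=M'] -> C0=M] -> [M,I] [MISS #4: write from I]
Op 5: C1 read [C1 read from I: others=['C0=M'] -> C1=S, others downsized to S] -> [S,S] [MISS #5: read from I]
Op 6: C1 read [C1 read: already in S, no change] -> [S,S] [hit: read from S]
Op 7: C1 write [C1 write: invalidate ['C0=S'] -> C1=M] -> [I,M] [MISS #6: write from S]

Answer: 6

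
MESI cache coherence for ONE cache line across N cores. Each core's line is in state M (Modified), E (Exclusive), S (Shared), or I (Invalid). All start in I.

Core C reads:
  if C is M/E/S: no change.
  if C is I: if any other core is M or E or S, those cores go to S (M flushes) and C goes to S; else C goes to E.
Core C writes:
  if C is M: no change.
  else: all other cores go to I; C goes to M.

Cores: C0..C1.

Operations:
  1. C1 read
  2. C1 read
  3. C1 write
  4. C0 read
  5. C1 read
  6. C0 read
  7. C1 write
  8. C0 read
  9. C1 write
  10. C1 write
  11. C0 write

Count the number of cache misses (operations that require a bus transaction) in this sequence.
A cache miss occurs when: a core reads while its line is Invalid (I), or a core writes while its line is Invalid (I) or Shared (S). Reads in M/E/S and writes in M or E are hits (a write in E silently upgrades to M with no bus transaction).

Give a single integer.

Op 1: C1 read [C1 read from I: no other sharers -> C1=E (exclusive)] -> [I,E] [MISS #1: read from I]
Op 2: C1 read [C1 read: already in E, no change] -> [I,E] [hit: read from E]
Op 3: C1 write [C1 write: invalidate none -> C1=M] -> [I,M] [hit: write from E is a silent E->M upgrade, no bus transaction]
Op 4: C0 read [C0 read from I: others=['C1=M'] -> C0=S, others downsized to S] -> [S,S] [MISS #2: read from I]
Op 5: C1 read [C1 read: already in S, no change] -> [S,S] [hit: read from S]
Op 6: C0 read [C0 read: already in S, no change] -> [S,S] [hit: read from S]
Op 7: C1 write [C1 write: invalidate ['C0=S'] -> C1=M] -> [I,M] [MISS #3: write from S]
Op 8: C0 read [C0 read from I: others=['C1=M'] -> C0=S, others downsized to S] -> [S,S] [MISS #4: read from I]
Op 9: C1 write [C1 write: invalidate ['C0=S'] -> C1=M] -> [I,M] [MISS #5: write from S]
Op 10: C1 write [C1 write: already M (modified), no change] -> [I,M] [hit: write from M]
Op 11: C0 write [C0 write: invalidate ['C1=M'] -> C0=M] -> [M,I] [MISS #6: write from I]

Answer: 6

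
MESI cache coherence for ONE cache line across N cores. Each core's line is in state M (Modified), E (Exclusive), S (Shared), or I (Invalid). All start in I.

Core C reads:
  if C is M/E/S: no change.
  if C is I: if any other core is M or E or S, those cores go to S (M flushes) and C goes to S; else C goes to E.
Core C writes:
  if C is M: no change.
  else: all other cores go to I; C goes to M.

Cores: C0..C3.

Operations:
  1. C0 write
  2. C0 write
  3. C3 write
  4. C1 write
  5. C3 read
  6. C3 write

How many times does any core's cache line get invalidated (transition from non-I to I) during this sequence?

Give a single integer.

Answer: 3

Derivation:
Op 1: C0 write [C0 write: invalidate none -> C0=M] -> [M,I,I,I] (invalidations this op: 0; running total: 0)
Op 2: C0 write [C0 write: already M (modified), no change] -> [M,I,I,I] (invalidations this op: 0; running total: 0)
Op 3: C3 write [C3 write: invalidate ['C0=M'] -> C3=M] -> [I,I,I,M] (invalidations this op: 1; running total: 1)
Op 4: C1 write [C1 write: invalidate ['C3=M'] -> C1=M] -> [I,M,I,I] (invalidations this op: 1; running total: 2)
Op 5: C3 read [C3 read from I: others=['C1=M'] -> C3=S, others downsized to S] -> [I,S,I,S] (invalidations this op: 0; running total: 2)
Op 6: C3 write [C3 write: invalidate ['C1=S'] -> C3=M] -> [I,I,I,M] (invalidations this op: 1; running total: 3)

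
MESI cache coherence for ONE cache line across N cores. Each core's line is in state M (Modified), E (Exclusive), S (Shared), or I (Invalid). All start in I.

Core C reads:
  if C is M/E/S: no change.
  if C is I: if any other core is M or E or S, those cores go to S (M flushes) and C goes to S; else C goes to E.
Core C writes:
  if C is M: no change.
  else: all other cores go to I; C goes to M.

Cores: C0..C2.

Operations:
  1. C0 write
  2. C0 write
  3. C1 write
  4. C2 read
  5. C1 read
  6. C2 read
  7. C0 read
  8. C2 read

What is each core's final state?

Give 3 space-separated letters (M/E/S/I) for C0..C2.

Answer: S S S

Derivation:
Op 1: C0 write [C0 write: invalidate none -> C0=M] -> [M,I,I]
Op 2: C0 write [C0 write: already M (modified), no change] -> [M,I,I]
Op 3: C1 write [C1 write: invalidate ['C0=M'] -> C1=M] -> [I,M,I]
Op 4: C2 read [C2 read from I: others=['C1=M'] -> C2=S, others downsized to S] -> [I,S,S]
Op 5: C1 read [C1 read: already in S, no change] -> [I,S,S]
Op 6: C2 read [C2 read: already in S, no change] -> [I,S,S]
Op 7: C0 read [C0 read from I: others=['C1=S', 'C2=S'] -> C0=S, others downsized to S] -> [S,S,S]
Op 8: C2 read [C2 read: already in S, no change] -> [S,S,S]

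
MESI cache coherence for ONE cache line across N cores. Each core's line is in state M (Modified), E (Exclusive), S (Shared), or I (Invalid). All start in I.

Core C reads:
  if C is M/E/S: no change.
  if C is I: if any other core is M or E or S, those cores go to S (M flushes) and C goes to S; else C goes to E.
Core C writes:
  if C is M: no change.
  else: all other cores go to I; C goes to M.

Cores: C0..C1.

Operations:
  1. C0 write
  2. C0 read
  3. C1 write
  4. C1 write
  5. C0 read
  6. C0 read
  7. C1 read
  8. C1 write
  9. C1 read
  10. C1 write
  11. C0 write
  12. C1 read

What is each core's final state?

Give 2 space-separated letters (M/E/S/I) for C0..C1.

Op 1: C0 write [C0 write: invalidate none -> C0=M] -> [M,I]
Op 2: C0 read [C0 read: already in M, no change] -> [M,I]
Op 3: C1 write [C1 write: invalidate ['C0=M'] -> C1=M] -> [I,M]
Op 4: C1 write [C1 write: already M (modified), no change] -> [I,M]
Op 5: C0 read [C0 read from I: others=['C1=M'] -> C0=S, others downsized to S] -> [S,S]
Op 6: C0 read [C0 read: already in S, no change] -> [S,S]
Op 7: C1 read [C1 read: already in S, no change] -> [S,S]
Op 8: C1 write [C1 write: invalidate ['C0=S'] -> C1=M] -> [I,M]
Op 9: C1 read [C1 read: already in M, no change] -> [I,M]
Op 10: C1 write [C1 write: already M (modified), no change] -> [I,M]
Op 11: C0 write [C0 write: invalidate ['C1=M'] -> C0=M] -> [M,I]
Op 12: C1 read [C1 read from I: others=['C0=M'] -> C1=S, others downsized to S] -> [S,S]

Answer: S S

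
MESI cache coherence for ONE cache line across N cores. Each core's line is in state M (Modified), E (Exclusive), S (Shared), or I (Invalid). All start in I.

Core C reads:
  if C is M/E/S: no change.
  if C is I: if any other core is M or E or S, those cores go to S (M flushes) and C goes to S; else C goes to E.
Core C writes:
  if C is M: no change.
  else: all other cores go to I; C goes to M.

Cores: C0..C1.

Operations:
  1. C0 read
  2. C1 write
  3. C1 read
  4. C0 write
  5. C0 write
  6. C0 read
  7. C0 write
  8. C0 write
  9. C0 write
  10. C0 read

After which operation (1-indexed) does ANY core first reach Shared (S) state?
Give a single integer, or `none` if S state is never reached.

Op 1: C0 read [C0 read from I: no other sharers -> C0=E (exclusive)] -> [E,I]
Op 2: C1 write [C1 write: invalidate ['C0=E'] -> C1=M] -> [I,M]
Op 3: C1 read [C1 read: already in M, no change] -> [I,M]
Op 4: C0 write [C0 write: invalidate ['C1=M'] -> C0=M] -> [M,I]
Op 5: C0 write [C0 write: already M (modified), no change] -> [M,I]
Op 6: C0 read [C0 read: already in M, no change] -> [M,I]
Op 7: C0 write [C0 write: already M (modified), no change] -> [M,I]
Op 8: C0 write [C0 write: already M (modified), no change] -> [M,I]
Op 9: C0 write [C0 write: already M (modified), no change] -> [M,I]
Op 10: C0 read [C0 read: already in M, no change] -> [M,I]
S state never reached in this sequence.

Answer: none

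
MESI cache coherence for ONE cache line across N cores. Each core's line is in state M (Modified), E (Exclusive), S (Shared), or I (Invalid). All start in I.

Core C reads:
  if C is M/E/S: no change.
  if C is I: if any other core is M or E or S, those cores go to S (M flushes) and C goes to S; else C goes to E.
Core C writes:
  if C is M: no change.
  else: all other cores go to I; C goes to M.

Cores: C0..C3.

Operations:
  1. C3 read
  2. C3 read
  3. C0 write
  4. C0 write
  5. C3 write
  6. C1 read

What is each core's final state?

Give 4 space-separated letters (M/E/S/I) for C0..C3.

Op 1: C3 read [C3 read from I: no other sharers -> C3=E (exclusive)] -> [I,I,I,E]
Op 2: C3 read [C3 read: already in E, no change] -> [I,I,I,E]
Op 3: C0 write [C0 write: invalidate ['C3=E'] -> C0=M] -> [M,I,I,I]
Op 4: C0 write [C0 write: already M (modified), no change] -> [M,I,I,I]
Op 5: C3 write [C3 write: invalidate ['C0=M'] -> C3=M] -> [I,I,I,M]
Op 6: C1 read [C1 read from I: others=['C3=M'] -> C1=S, others downsized to S] -> [I,S,I,S]

Answer: I S I S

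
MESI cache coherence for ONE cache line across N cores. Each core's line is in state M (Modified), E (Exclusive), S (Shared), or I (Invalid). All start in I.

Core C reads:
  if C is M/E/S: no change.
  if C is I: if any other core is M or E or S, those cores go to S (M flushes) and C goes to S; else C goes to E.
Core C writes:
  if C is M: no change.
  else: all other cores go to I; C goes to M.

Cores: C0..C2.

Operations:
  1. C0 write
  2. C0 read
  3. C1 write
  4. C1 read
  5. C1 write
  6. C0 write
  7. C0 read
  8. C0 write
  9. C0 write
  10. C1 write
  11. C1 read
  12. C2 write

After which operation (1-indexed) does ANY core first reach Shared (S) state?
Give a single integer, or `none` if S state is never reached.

Answer: none

Derivation:
Op 1: C0 write [C0 write: invalidate none -> C0=M] -> [M,I,I]
Op 2: C0 read [C0 read: already in M, no change] -> [M,I,I]
Op 3: C1 write [C1 write: invalidate ['C0=M'] -> C1=M] -> [I,M,I]
Op 4: C1 read [C1 read: already in M, no change] -> [I,M,I]
Op 5: C1 write [C1 write: already M (modified), no change] -> [I,M,I]
Op 6: C0 write [C0 write: invalidate ['C1=M'] -> C0=M] -> [M,I,I]
Op 7: C0 read [C0 read: already in M, no change] -> [M,I,I]
Op 8: C0 write [C0 write: already M (modified), no change] -> [M,I,I]
Op 9: C0 write [C0 write: already M (modified), no change] -> [M,I,I]
Op 10: C1 write [C1 write: invalidate ['C0=M'] -> C1=M] -> [I,M,I]
Op 11: C1 read [C1 read: already in M, no change] -> [I,M,I]
Op 12: C2 write [C2 write: invalidate ['C1=M'] -> C2=M] -> [I,I,M]
S state never reached in this sequence.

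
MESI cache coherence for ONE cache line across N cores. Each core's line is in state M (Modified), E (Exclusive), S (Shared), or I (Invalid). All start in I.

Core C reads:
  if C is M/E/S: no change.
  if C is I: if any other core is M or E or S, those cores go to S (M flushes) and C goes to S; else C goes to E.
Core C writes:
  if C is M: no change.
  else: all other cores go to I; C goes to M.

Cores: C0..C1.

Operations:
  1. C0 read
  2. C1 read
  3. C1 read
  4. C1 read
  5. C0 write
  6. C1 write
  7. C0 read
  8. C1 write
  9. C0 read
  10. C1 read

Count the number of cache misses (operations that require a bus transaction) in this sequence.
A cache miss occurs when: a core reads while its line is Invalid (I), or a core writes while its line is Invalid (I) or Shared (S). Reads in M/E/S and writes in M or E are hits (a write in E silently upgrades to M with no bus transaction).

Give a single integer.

Answer: 7

Derivation:
Op 1: C0 read [C0 read from I: no other sharers -> C0=E (exclusive)] -> [E,I] [MISS #1: read from I]
Op 2: C1 read [C1 read from I: others=['C0=E'] -> C1=S, others downsized to S] -> [S,S] [MISS #2: read from I]
Op 3: C1 read [C1 read: already in S, no change] -> [S,S] [hit: read from S]
Op 4: C1 read [C1 read: already in S, no change] -> [S,S] [hit: read from S]
Op 5: C0 write [C0 write: invalidate ['C1=S'] -> C0=M] -> [M,I] [MISS #3: write from S]
Op 6: C1 write [C1 write: invalidate ['C0=M'] -> C1=M] -> [I,M] [MISS #4: write from I]
Op 7: C0 read [C0 read from I: others=['C1=M'] -> C0=S, others downsized to S] -> [S,S] [MISS #5: read from I]
Op 8: C1 write [C1 write: invalidate ['C0=S'] -> C1=M] -> [I,M] [MISS #6: write from S]
Op 9: C0 read [C0 read from I: others=['C1=M'] -> C0=S, others downsized to S] -> [S,S] [MISS #7: read from I]
Op 10: C1 read [C1 read: already in S, no change] -> [S,S] [hit: read from S]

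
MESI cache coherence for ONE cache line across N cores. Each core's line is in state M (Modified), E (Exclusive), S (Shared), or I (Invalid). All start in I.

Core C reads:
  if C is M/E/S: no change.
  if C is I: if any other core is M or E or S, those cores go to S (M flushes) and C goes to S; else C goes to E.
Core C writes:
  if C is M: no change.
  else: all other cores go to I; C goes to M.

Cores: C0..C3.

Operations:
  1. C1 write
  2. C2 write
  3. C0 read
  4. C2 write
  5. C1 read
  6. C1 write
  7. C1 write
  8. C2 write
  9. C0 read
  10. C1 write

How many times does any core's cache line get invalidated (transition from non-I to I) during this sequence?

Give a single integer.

Op 1: C1 write [C1 write: invalidate none -> C1=M] -> [I,M,I,I] (invalidations this op: 0; running total: 0)
Op 2: C2 write [C2 write: invalidate ['C1=M'] -> C2=M] -> [I,I,M,I] (invalidations this op: 1; running total: 1)
Op 3: C0 read [C0 read from I: others=['C2=M'] -> C0=S, others downsized to S] -> [S,I,S,I] (invalidations this op: 0; running total: 1)
Op 4: C2 write [C2 write: invalidate ['C0=S'] -> C2=M] -> [I,I,M,I] (invalidations this op: 1; running total: 2)
Op 5: C1 read [C1 read from I: others=['C2=M'] -> C1=S, others downsized to S] -> [I,S,S,I] (invalidations this op: 0; running total: 2)
Op 6: C1 write [C1 write: invalidate ['C2=S'] -> C1=M] -> [I,M,I,I] (invalidations this op: 1; running total: 3)
Op 7: C1 write [C1 write: already M (modified), no change] -> [I,M,I,I] (invalidations this op: 0; running total: 3)
Op 8: C2 write [C2 write: invalidate ['C1=M'] -> C2=M] -> [I,I,M,I] (invalidations this op: 1; running total: 4)
Op 9: C0 read [C0 read from I: others=['C2=M'] -> C0=S, others downsized to S] -> [S,I,S,I] (invalidations this op: 0; running total: 4)
Op 10: C1 write [C1 write: invalidate ['C0=S', 'C2=S'] -> C1=M] -> [I,M,I,I] (invalidations this op: 2; running total: 6)

Answer: 6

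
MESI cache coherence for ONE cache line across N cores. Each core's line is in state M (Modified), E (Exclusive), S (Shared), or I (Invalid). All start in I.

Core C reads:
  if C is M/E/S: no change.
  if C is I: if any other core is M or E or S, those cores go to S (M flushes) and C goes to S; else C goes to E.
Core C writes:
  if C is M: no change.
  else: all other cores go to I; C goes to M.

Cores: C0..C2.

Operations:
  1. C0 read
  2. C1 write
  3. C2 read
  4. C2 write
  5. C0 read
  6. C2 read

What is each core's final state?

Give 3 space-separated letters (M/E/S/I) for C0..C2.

Op 1: C0 read [C0 read from I: no other sharers -> C0=E (exclusive)] -> [E,I,I]
Op 2: C1 write [C1 write: invalidate ['C0=E'] -> C1=M] -> [I,M,I]
Op 3: C2 read [C2 read from I: others=['C1=M'] -> C2=S, others downsized to S] -> [I,S,S]
Op 4: C2 write [C2 write: invalidate ['C1=S'] -> C2=M] -> [I,I,M]
Op 5: C0 read [C0 read from I: others=['C2=M'] -> C0=S, others downsized to S] -> [S,I,S]
Op 6: C2 read [C2 read: already in S, no change] -> [S,I,S]

Answer: S I S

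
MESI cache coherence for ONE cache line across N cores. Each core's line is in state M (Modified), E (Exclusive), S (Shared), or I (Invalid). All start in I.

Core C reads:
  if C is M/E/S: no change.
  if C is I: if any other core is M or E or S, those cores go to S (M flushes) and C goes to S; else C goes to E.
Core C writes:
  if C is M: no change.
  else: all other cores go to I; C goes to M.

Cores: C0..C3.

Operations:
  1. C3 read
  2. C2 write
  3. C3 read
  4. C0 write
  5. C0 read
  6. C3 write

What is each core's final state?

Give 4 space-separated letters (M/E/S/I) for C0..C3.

Answer: I I I M

Derivation:
Op 1: C3 read [C3 read from I: no other sharers -> C3=E (exclusive)] -> [I,I,I,E]
Op 2: C2 write [C2 write: invalidate ['C3=E'] -> C2=M] -> [I,I,M,I]
Op 3: C3 read [C3 read from I: others=['C2=M'] -> C3=S, others downsized to S] -> [I,I,S,S]
Op 4: C0 write [C0 write: invalidate ['C2=S', 'C3=S'] -> C0=M] -> [M,I,I,I]
Op 5: C0 read [C0 read: already in M, no change] -> [M,I,I,I]
Op 6: C3 write [C3 write: invalidate ['C0=M'] -> C3=M] -> [I,I,I,M]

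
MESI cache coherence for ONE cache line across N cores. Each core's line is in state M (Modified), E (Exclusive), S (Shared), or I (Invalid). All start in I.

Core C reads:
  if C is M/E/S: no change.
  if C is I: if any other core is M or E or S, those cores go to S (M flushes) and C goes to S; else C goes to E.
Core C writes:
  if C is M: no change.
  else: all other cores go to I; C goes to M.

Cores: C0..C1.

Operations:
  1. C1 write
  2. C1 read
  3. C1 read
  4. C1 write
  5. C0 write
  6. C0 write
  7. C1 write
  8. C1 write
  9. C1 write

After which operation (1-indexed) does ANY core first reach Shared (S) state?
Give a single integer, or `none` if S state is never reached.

Answer: none

Derivation:
Op 1: C1 write [C1 write: invalidate none -> C1=M] -> [I,M]
Op 2: C1 read [C1 read: already in M, no change] -> [I,M]
Op 3: C1 read [C1 read: already in M, no change] -> [I,M]
Op 4: C1 write [C1 write: already M (modified), no change] -> [I,M]
Op 5: C0 write [C0 write: invalidate ['C1=M'] -> C0=M] -> [M,I]
Op 6: C0 write [C0 write: already M (modified), no change] -> [M,I]
Op 7: C1 write [C1 write: invalidate ['C0=M'] -> C1=M] -> [I,M]
Op 8: C1 write [C1 write: already M (modified), no change] -> [I,M]
Op 9: C1 write [C1 write: already M (modified), no change] -> [I,M]
S state never reached in this sequence.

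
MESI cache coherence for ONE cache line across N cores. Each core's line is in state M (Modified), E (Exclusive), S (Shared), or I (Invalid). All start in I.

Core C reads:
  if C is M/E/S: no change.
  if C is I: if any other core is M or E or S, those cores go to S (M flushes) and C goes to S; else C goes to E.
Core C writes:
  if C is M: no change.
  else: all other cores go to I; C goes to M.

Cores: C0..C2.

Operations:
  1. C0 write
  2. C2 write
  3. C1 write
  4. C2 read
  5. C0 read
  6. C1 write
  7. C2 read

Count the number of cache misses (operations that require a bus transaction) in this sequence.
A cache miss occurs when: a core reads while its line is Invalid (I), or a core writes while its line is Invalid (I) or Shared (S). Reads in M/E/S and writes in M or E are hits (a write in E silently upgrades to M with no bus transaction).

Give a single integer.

Op 1: C0 write [C0 write: invalidate none -> C0=M] -> [M,I,I] [MISS #1: write from I]
Op 2: C2 write [C2 write: invalidate ['C0=M'] -> C2=M] -> [I,I,M] [MISS #2: write from I]
Op 3: C1 write [C1 write: invalidate ['C2=M'] -> C1=M] -> [I,M,I] [MISS #3: write from I]
Op 4: C2 read [C2 read from I: others=['C1=M'] -> C2=S, others downsized to S] -> [I,S,S] [MISS #4: read from I]
Op 5: C0 read [C0 read from I: others=['C1=S', 'C2=S'] -> C0=S, others downsized to S] -> [S,S,S] [MISS #5: read from I]
Op 6: C1 write [C1 write: invalidate ['C0=S', 'C2=S'] -> C1=M] -> [I,M,I] [MISS #6: write from S]
Op 7: C2 read [C2 read from I: others=['C1=M'] -> C2=S, others downsized to S] -> [I,S,S] [MISS #7: read from I]

Answer: 7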